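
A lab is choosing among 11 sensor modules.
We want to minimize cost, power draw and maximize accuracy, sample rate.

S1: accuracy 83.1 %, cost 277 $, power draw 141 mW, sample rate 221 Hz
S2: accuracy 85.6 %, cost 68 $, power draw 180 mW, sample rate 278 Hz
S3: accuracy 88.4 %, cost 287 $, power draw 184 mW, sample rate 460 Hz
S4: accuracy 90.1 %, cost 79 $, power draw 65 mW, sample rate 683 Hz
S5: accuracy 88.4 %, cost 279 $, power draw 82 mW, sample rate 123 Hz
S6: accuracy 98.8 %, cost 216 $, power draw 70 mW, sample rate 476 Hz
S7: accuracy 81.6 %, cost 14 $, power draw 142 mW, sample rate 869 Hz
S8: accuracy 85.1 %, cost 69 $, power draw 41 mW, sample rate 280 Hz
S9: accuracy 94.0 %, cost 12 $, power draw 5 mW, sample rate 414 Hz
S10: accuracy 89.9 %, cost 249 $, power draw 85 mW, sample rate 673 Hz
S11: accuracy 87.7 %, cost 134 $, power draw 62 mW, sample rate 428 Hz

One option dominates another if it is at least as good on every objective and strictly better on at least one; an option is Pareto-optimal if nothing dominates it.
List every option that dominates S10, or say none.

S4

S4: accuracy 90.1≥89.9, cost 79≤249, power draw 65≤85, sample rate 683≥673 — dominates S10.
Others (S1, S2, S3, S5, S6, S7, S8, S9, S11) are each worse than S10 on at least one objective.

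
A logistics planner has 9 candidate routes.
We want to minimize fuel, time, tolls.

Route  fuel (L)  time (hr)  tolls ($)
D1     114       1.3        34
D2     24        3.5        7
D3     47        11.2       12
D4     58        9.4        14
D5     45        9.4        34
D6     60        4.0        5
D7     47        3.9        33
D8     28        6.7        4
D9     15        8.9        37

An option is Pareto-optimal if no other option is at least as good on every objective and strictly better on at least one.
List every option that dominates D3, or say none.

D2, D8

D2: fuel 24≤47, time 3.5≤11.2, tolls 7≤12 — dominates D3.
D8: fuel 28≤47, time 6.7≤11.2, tolls 4≤12 — dominates D3.
Others (D1, D4, D5, D6, D7, D9) are each worse than D3 on at least one objective.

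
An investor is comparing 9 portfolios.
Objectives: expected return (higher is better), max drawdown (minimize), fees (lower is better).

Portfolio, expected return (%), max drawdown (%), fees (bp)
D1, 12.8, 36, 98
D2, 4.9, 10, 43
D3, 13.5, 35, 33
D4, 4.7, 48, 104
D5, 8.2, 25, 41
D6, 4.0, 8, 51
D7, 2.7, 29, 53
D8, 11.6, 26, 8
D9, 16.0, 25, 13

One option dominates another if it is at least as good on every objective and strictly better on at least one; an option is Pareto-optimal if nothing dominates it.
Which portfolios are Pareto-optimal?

D2, D6, D8, D9

D1: dominated by D3 (expected return 13.5≥12.8, max drawdown 35≤36, fees 33≤98).
D2: not dominated.
D3: dominated by D9 (expected return 16.0≥13.5, max drawdown 25≤35, fees 13≤33).
D4: dominated by D1 (expected return 12.8≥4.7, max drawdown 36≤48, fees 98≤104).
D5: dominated by D9 (expected return 16.0≥8.2, max drawdown 25≤25, fees 13≤41).
D6: not dominated (best max drawdown).
D7: dominated by D2 (expected return 4.9≥2.7, max drawdown 10≤29, fees 43≤53).
D8: not dominated (best fees).
D9: not dominated (best expected return).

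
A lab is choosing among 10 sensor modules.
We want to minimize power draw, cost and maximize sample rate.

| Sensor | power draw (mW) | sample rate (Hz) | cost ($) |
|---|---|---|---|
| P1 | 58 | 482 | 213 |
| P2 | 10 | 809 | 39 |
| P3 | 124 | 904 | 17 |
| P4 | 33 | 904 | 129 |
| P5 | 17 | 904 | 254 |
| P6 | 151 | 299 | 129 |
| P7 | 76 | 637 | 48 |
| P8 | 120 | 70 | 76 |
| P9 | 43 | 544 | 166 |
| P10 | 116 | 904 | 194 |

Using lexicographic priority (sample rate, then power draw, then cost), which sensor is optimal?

First maximize sample rate: best is 904, kept {P3, P4, P5, P10}.
Then minimize power draw: best is 17, kept {P5}.

P5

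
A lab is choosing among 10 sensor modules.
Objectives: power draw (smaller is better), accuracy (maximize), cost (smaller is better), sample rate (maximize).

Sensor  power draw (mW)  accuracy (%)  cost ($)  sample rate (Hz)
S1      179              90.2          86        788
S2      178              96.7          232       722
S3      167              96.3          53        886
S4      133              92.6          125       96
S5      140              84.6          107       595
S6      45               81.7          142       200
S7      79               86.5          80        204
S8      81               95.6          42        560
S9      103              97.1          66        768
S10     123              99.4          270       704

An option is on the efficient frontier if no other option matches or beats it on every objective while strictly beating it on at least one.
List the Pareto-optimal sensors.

S3, S6, S7, S8, S9, S10

S1: dominated by S3 (power draw 167≤179, accuracy 96.3≥90.2, cost 53≤86, sample rate 886≥788).
S2: dominated by S9 (power draw 103≤178, accuracy 97.1≥96.7, cost 66≤232, sample rate 768≥722).
S3: not dominated (best sample rate).
S4: dominated by S8 (power draw 81≤133, accuracy 95.6≥92.6, cost 42≤125, sample rate 560≥96).
S5: dominated by S9 (power draw 103≤140, accuracy 97.1≥84.6, cost 66≤107, sample rate 768≥595).
S6: not dominated (best power draw).
S7: not dominated.
S8: not dominated (best cost).
S9: not dominated.
S10: not dominated (best accuracy).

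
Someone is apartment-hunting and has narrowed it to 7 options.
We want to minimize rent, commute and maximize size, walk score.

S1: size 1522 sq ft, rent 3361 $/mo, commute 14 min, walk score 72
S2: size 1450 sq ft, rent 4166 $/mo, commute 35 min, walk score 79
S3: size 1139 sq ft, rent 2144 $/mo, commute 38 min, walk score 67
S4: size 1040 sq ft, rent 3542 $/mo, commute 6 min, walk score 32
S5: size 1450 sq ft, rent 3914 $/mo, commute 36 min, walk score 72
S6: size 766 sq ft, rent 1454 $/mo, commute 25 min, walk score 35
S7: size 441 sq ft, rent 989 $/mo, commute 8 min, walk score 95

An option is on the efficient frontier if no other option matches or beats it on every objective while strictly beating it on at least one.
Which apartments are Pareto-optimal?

S1, S2, S3, S4, S6, S7

S1: not dominated (best size).
S2: not dominated.
S3: not dominated.
S4: not dominated (best commute).
S5: dominated by S1 (size 1522≥1450, rent 3361≤3914, commute 14≤36, walk score 72≥72).
S6: not dominated.
S7: not dominated (best rent).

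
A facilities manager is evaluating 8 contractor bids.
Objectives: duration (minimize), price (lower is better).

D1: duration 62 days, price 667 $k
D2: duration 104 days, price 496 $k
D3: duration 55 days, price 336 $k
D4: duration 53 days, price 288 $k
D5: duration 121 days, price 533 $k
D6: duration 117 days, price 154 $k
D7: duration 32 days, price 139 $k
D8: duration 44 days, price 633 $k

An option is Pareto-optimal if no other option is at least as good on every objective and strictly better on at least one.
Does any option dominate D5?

D2 vs D5: duration 104≤121, price 496≤533 — D2 is at least as good on every objective and strictly better on at least one, so D2 dominates D5.

Yes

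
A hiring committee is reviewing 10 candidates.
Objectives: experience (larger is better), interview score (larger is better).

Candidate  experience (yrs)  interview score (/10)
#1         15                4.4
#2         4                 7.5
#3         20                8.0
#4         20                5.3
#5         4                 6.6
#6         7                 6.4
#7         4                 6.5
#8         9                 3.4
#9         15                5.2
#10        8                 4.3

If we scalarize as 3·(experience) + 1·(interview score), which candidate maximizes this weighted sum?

#3

#1: 3·15 + 1·4.4 = 49.4
#2: 3·4 + 1·7.5 = 19.5
#3: 3·20 + 1·8.0 = 68.0
#4: 3·20 + 1·5.3 = 65.3
#5: 3·4 + 1·6.6 = 18.6
#6: 3·7 + 1·6.4 = 27.4
#7: 3·4 + 1·6.5 = 18.5
#8: 3·9 + 1·3.4 = 30.4
#9: 3·15 + 1·5.2 = 50.2
#10: 3·8 + 1·4.3 = 28.3
Highest: #3 at 68.0.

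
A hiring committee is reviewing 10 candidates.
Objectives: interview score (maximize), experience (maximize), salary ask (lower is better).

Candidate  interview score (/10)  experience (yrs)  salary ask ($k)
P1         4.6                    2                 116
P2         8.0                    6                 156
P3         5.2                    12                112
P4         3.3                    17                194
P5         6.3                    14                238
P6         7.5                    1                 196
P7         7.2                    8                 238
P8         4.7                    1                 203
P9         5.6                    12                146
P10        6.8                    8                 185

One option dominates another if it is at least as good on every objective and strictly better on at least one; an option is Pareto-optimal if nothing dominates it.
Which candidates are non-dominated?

P2, P3, P4, P5, P7, P9, P10

P1: dominated by P3 (interview score 5.2≥4.6, experience 12≥2, salary ask 112≤116).
P2: not dominated (best interview score).
P3: not dominated (best salary ask).
P4: not dominated (best experience).
P5: not dominated.
P6: dominated by P2 (interview score 8.0≥7.5, experience 6≥1, salary ask 156≤196).
P7: not dominated.
P8: dominated by P2 (interview score 8.0≥4.7, experience 6≥1, salary ask 156≤203).
P9: not dominated.
P10: not dominated.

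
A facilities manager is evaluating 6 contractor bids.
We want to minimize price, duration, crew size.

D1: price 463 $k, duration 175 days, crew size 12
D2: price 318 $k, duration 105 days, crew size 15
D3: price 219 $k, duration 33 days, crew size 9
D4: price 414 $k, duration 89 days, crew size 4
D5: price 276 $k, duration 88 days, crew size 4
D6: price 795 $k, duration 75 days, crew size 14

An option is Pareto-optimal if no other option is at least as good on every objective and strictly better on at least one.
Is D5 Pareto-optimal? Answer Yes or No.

Yes

D1: worse on price (463 vs 276).
D2: worse on price (318 vs 276).
D3: worse on crew size (9 vs 4).
D4: worse on price (414 vs 276).
D6: worse on price (795 vs 276).
No option is at least as good as D5 on every objective and strictly better on one.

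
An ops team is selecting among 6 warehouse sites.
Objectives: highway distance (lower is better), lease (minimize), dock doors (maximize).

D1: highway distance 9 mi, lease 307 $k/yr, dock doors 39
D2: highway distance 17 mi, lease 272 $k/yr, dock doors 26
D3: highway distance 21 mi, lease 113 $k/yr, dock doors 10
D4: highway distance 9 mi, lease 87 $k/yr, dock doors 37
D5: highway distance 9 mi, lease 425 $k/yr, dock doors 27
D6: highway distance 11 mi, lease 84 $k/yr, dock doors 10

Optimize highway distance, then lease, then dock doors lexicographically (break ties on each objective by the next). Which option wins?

First minimize highway distance: best is 9, kept {D1, D4, D5}.
Then minimize lease: best is 87, kept {D4}.

D4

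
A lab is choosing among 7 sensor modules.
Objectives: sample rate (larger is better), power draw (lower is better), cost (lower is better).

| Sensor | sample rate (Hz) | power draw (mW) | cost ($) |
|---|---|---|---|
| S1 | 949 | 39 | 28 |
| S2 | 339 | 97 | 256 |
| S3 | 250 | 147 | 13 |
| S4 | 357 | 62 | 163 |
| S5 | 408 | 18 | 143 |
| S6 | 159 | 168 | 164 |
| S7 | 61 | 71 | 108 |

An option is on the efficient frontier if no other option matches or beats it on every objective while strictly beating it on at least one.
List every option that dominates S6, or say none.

S1, S3, S4, S5

S1: sample rate 949≥159, power draw 39≤168, cost 28≤164 — dominates S6.
S3: sample rate 250≥159, power draw 147≤168, cost 13≤164 — dominates S6.
S4: sample rate 357≥159, power draw 62≤168, cost 163≤164 — dominates S6.
S5: sample rate 408≥159, power draw 18≤168, cost 143≤164 — dominates S6.
Others (S2, S7) are each worse than S6 on at least one objective.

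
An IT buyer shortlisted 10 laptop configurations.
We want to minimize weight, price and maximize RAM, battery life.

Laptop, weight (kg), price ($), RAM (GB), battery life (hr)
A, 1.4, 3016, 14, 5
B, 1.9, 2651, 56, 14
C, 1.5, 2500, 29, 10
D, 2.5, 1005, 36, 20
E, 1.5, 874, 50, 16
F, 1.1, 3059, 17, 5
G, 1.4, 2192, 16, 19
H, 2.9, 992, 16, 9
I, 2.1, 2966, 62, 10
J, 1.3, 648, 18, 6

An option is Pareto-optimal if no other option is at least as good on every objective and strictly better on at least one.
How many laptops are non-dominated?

A: dominated by G (weight 1.4≤1.4, price 2192≤3016, RAM 16≥14, battery life 19≥5).
B: not dominated.
C: dominated by E (weight 1.5≤1.5, price 874≤2500, RAM 50≥29, battery life 16≥10).
D: not dominated (best battery life).
E: not dominated.
F: not dominated (best weight).
G: not dominated.
H: dominated by E (weight 1.5≤2.9, price 874≤992, RAM 50≥16, battery life 16≥9).
I: not dominated (best RAM).
J: not dominated (best price).
Pareto-optimal: B, D, E, F, G, I, J → 7.

7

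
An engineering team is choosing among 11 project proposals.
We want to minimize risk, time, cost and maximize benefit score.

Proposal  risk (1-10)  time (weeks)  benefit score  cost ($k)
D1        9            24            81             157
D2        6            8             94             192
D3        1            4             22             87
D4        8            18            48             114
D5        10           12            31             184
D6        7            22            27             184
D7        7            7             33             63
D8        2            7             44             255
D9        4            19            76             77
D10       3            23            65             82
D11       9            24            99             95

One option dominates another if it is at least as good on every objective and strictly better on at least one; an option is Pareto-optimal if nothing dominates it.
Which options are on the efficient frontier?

D2, D3, D4, D7, D8, D9, D10, D11

D1: dominated by D11 (risk 9≤9, time 24≤24, benefit score 99≥81, cost 95≤157).
D2: not dominated.
D3: not dominated (best risk).
D4: not dominated.
D5: dominated by D7 (risk 7≤10, time 7≤12, benefit score 33≥31, cost 63≤184).
D6: dominated by D7 (risk 7≤7, time 7≤22, benefit score 33≥27, cost 63≤184).
D7: not dominated (best cost).
D8: not dominated.
D9: not dominated.
D10: not dominated.
D11: not dominated (best benefit score).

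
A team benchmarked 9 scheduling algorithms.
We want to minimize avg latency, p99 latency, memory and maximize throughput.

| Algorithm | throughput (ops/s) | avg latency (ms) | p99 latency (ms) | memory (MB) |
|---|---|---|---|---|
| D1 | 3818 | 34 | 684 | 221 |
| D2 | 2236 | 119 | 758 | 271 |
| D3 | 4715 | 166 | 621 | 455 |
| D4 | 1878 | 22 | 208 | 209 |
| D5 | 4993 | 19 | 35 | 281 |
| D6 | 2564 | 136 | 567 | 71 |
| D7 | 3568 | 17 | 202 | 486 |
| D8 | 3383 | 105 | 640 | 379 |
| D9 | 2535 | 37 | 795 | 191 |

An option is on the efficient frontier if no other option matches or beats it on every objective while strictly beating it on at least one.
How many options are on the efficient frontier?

D1: not dominated.
D2: dominated by D1 (throughput 3818≥2236, avg latency 34≤119, p99 latency 684≤758, memory 221≤271).
D3: dominated by D5 (throughput 4993≥4715, avg latency 19≤166, p99 latency 35≤621, memory 281≤455).
D4: not dominated.
D5: not dominated (best throughput).
D6: not dominated (best memory).
D7: not dominated (best avg latency).
D8: dominated by D5 (throughput 4993≥3383, avg latency 19≤105, p99 latency 35≤640, memory 281≤379).
D9: not dominated.
Pareto-optimal: D1, D4, D5, D6, D7, D9 → 6.

6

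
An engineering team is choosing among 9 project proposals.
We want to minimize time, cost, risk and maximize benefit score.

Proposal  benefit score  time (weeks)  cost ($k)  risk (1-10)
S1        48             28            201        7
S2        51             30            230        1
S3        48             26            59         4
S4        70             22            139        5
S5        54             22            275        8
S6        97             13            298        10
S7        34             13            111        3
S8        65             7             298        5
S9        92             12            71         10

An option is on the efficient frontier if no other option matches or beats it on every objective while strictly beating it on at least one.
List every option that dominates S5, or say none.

S4

S4: benefit score 70≥54, time 22≤22, cost 139≤275, risk 5≤8 — dominates S5.
Others (S1, S2, S3, S6, S7, S8, S9) are each worse than S5 on at least one objective.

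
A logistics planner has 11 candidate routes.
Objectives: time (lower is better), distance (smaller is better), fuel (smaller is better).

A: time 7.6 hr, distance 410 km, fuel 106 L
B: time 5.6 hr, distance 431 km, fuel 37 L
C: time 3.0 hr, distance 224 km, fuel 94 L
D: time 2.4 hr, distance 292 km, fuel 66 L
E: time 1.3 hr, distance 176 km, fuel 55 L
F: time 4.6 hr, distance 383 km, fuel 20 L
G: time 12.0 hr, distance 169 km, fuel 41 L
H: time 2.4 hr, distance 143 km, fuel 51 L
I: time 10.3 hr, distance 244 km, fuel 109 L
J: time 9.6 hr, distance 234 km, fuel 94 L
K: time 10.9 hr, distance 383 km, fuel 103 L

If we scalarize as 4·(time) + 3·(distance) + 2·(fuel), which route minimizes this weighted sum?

A: 4·7.6 + 3·410 + 2·106 = 1472.4
B: 4·5.6 + 3·431 + 2·37 = 1389.4
C: 4·3.0 + 3·224 + 2·94 = 872.0
D: 4·2.4 + 3·292 + 2·66 = 1017.6
E: 4·1.3 + 3·176 + 2·55 = 643.2
F: 4·4.6 + 3·383 + 2·20 = 1207.4
G: 4·12.0 + 3·169 + 2·41 = 637.0
H: 4·2.4 + 3·143 + 2·51 = 540.6
I: 4·10.3 + 3·244 + 2·109 = 991.2
J: 4·9.6 + 3·234 + 2·94 = 928.4
K: 4·10.9 + 3·383 + 2·103 = 1398.6
Lowest: H at 540.6.

H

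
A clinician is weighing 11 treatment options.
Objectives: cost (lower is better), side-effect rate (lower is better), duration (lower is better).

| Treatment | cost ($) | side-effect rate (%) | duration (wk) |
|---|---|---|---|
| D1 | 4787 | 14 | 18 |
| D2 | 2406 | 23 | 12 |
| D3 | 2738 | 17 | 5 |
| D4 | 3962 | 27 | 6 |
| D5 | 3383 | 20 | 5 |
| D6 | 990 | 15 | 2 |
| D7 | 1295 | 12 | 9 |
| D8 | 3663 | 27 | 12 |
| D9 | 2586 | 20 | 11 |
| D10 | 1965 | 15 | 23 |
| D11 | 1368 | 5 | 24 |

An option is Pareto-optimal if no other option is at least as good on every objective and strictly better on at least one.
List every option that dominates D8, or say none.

D2, D3, D5, D6, D7, D9

D2: cost 2406≤3663, side-effect rate 23≤27, duration 12≤12 — dominates D8.
D3: cost 2738≤3663, side-effect rate 17≤27, duration 5≤12 — dominates D8.
D5: cost 3383≤3663, side-effect rate 20≤27, duration 5≤12 — dominates D8.
D6: cost 990≤3663, side-effect rate 15≤27, duration 2≤12 — dominates D8.
D7: cost 1295≤3663, side-effect rate 12≤27, duration 9≤12 — dominates D8.
D9: cost 2586≤3663, side-effect rate 20≤27, duration 11≤12 — dominates D8.
Others (D1, D4, D10, D11) are each worse than D8 on at least one objective.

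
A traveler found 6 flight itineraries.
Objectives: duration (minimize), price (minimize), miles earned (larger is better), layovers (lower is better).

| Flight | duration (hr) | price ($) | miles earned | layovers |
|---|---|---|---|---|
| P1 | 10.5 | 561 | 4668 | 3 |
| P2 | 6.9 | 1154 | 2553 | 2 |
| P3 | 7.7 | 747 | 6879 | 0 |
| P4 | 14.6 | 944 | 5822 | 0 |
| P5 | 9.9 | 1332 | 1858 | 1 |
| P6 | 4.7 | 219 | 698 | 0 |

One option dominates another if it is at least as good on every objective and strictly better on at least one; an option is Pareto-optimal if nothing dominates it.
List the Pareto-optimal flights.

P1, P2, P3, P6

P1: not dominated.
P2: not dominated.
P3: not dominated (best miles earned).
P4: dominated by P3 (duration 7.7≤14.6, price 747≤944, miles earned 6879≥5822, layovers 0≤0).
P5: dominated by P3 (duration 7.7≤9.9, price 747≤1332, miles earned 6879≥1858, layovers 0≤1).
P6: not dominated (best duration).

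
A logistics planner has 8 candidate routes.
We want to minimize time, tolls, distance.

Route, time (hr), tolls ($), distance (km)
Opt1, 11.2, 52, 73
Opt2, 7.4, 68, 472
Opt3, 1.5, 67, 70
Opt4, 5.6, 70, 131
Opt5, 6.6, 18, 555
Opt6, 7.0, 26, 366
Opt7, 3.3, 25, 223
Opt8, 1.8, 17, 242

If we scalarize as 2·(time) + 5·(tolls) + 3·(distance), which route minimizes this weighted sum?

Opt1

Opt1: 2·11.2 + 5·52 + 3·73 = 501.4
Opt2: 2·7.4 + 5·68 + 3·472 = 1770.8
Opt3: 2·1.5 + 5·67 + 3·70 = 548.0
Opt4: 2·5.6 + 5·70 + 3·131 = 754.2
Opt5: 2·6.6 + 5·18 + 3·555 = 1768.2
Opt6: 2·7.0 + 5·26 + 3·366 = 1242.0
Opt7: 2·3.3 + 5·25 + 3·223 = 800.6
Opt8: 2·1.8 + 5·17 + 3·242 = 814.6
Lowest: Opt1 at 501.4.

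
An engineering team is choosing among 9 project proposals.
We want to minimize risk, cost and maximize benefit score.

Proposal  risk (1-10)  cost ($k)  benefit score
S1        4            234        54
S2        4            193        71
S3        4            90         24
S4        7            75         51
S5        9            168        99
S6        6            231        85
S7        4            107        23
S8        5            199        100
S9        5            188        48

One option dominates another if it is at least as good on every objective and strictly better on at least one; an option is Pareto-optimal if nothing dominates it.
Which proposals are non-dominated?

S1: dominated by S2 (risk 4≤4, cost 193≤234, benefit score 71≥54).
S2: not dominated.
S3: not dominated.
S4: not dominated (best cost).
S5: not dominated.
S6: dominated by S8 (risk 5≤6, cost 199≤231, benefit score 100≥85).
S7: dominated by S3 (risk 4≤4, cost 90≤107, benefit score 24≥23).
S8: not dominated (best benefit score).
S9: not dominated.

S2, S3, S4, S5, S8, S9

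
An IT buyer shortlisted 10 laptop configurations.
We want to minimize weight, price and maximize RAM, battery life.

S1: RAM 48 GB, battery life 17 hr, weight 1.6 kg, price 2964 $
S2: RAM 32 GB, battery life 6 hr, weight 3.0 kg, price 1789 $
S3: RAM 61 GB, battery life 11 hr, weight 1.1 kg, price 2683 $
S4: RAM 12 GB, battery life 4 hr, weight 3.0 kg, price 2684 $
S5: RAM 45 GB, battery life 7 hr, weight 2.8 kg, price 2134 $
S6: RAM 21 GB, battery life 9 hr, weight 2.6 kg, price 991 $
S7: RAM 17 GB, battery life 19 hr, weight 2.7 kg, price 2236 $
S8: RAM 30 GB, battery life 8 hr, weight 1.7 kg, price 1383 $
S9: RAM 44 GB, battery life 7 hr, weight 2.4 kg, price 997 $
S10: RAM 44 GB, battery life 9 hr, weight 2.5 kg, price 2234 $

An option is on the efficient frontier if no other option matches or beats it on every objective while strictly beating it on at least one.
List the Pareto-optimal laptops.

S1: not dominated.
S2: dominated by S9 (RAM 44≥32, battery life 7≥6, weight 2.4≤3.0, price 997≤1789).
S3: not dominated (best RAM).
S4: dominated by S2 (RAM 32≥12, battery life 6≥4, weight 3.0≤3.0, price 1789≤2684).
S5: not dominated.
S6: not dominated (best price).
S7: not dominated (best battery life).
S8: not dominated.
S9: not dominated.
S10: not dominated.

S1, S3, S5, S6, S7, S8, S9, S10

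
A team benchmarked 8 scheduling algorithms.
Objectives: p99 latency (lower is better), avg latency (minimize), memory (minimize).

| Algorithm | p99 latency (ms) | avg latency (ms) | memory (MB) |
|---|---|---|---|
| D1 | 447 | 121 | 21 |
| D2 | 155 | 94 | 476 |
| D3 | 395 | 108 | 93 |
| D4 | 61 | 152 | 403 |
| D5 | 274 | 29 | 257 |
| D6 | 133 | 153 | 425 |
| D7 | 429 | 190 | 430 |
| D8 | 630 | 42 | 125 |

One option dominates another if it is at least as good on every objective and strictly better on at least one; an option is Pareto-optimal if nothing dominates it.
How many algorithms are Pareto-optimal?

D1: not dominated (best memory).
D2: not dominated.
D3: not dominated.
D4: not dominated (best p99 latency).
D5: not dominated (best avg latency).
D6: dominated by D4 (p99 latency 61≤133, avg latency 152≤153, memory 403≤425).
D7: dominated by D3 (p99 latency 395≤429, avg latency 108≤190, memory 93≤430).
D8: not dominated.
Pareto-optimal: D1, D2, D3, D4, D5, D8 → 6.

6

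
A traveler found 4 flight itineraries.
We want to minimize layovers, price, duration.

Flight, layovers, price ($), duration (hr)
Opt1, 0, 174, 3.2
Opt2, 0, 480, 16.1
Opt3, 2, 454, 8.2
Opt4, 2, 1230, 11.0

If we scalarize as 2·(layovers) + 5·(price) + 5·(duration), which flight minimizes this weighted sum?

Opt1: 2·0 + 5·174 + 5·3.2 = 886.0
Opt2: 2·0 + 5·480 + 5·16.1 = 2480.5
Opt3: 2·2 + 5·454 + 5·8.2 = 2315.0
Opt4: 2·2 + 5·1230 + 5·11.0 = 6209.0
Lowest: Opt1 at 886.0.

Opt1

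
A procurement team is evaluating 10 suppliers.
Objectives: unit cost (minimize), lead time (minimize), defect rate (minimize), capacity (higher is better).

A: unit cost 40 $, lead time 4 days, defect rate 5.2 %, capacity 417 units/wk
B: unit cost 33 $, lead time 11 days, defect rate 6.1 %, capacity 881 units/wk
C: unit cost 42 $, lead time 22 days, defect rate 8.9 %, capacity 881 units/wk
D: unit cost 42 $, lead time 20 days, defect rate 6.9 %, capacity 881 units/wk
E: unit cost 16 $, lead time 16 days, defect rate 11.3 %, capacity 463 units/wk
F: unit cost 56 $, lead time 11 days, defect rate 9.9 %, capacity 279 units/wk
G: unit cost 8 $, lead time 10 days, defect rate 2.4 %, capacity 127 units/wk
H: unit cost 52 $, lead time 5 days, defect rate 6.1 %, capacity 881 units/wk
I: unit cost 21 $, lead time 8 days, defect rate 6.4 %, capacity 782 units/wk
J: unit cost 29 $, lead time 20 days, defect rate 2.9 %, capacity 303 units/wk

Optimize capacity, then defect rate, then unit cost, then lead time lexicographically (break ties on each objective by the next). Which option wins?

B

First maximize capacity: best is 881, kept {B, C, D, H}.
Then minimize defect rate: best is 6.1, kept {B, H}.
Then minimize unit cost: best is 33, kept {B}.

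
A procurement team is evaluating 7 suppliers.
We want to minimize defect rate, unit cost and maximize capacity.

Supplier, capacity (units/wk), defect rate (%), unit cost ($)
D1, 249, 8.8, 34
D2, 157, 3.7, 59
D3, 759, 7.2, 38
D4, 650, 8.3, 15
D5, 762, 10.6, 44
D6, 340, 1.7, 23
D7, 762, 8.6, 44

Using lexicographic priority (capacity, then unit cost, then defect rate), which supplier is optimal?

D7

First maximize capacity: best is 762, kept {D5, D7}.
Then minimize unit cost: best is 44, kept {D5, D7}.
Then minimize defect rate: best is 8.6, kept {D7}.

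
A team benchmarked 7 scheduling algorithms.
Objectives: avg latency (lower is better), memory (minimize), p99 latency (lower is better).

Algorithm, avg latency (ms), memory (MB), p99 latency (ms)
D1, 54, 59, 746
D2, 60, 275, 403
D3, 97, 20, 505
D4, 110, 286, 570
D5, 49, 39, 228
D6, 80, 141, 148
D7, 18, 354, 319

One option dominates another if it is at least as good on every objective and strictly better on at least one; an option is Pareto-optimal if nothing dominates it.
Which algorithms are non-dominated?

D1: dominated by D5 (avg latency 49≤54, memory 39≤59, p99 latency 228≤746).
D2: dominated by D5 (avg latency 49≤60, memory 39≤275, p99 latency 228≤403).
D3: not dominated (best memory).
D4: dominated by D2 (avg latency 60≤110, memory 275≤286, p99 latency 403≤570).
D5: not dominated.
D6: not dominated (best p99 latency).
D7: not dominated (best avg latency).

D3, D5, D6, D7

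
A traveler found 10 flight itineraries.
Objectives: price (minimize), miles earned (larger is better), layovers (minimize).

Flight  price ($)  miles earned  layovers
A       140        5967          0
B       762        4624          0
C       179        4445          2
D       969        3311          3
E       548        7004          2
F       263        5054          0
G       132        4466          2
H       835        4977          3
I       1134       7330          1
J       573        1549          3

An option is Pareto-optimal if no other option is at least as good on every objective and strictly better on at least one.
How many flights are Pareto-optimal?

4

A: not dominated.
B: dominated by A (price 140≤762, miles earned 5967≥4624, layovers 0≤0).
C: dominated by A (price 140≤179, miles earned 5967≥4445, layovers 0≤2).
D: dominated by A (price 140≤969, miles earned 5967≥3311, layovers 0≤3).
E: not dominated.
F: dominated by A (price 140≤263, miles earned 5967≥5054, layovers 0≤0).
G: not dominated (best price).
H: dominated by A (price 140≤835, miles earned 5967≥4977, layovers 0≤3).
I: not dominated (best miles earned).
J: dominated by A (price 140≤573, miles earned 5967≥1549, layovers 0≤3).
Pareto-optimal: A, E, G, I → 4.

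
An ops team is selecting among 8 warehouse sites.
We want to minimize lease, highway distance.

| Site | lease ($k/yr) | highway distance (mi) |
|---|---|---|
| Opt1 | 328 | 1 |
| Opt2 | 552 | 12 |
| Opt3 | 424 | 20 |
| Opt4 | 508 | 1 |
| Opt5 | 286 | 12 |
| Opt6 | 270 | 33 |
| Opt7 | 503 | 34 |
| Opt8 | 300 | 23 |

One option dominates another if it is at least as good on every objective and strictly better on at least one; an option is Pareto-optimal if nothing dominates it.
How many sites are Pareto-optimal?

Opt1: not dominated.
Opt2: dominated by Opt1 (lease 328≤552, highway distance 1≤12).
Opt3: dominated by Opt1 (lease 328≤424, highway distance 1≤20).
Opt4: dominated by Opt1 (lease 328≤508, highway distance 1≤1).
Opt5: not dominated.
Opt6: not dominated (best lease).
Opt7: dominated by Opt1 (lease 328≤503, highway distance 1≤34).
Opt8: dominated by Opt5 (lease 286≤300, highway distance 12≤23).
Pareto-optimal: Opt1, Opt5, Opt6 → 3.

3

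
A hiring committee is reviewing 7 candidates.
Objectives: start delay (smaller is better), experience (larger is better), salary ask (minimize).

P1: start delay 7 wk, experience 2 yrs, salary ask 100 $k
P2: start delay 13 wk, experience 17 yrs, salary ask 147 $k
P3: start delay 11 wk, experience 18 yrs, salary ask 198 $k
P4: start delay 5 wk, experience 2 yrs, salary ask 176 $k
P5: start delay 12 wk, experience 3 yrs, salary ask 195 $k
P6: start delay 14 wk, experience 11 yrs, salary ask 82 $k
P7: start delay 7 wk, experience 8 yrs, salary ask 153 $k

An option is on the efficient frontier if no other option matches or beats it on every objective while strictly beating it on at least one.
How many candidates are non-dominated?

6

P1: not dominated.
P2: not dominated.
P3: not dominated (best experience).
P4: not dominated (best start delay).
P5: dominated by P7 (start delay 7≤12, experience 8≥3, salary ask 153≤195).
P6: not dominated (best salary ask).
P7: not dominated.
Pareto-optimal: P1, P2, P3, P4, P6, P7 → 6.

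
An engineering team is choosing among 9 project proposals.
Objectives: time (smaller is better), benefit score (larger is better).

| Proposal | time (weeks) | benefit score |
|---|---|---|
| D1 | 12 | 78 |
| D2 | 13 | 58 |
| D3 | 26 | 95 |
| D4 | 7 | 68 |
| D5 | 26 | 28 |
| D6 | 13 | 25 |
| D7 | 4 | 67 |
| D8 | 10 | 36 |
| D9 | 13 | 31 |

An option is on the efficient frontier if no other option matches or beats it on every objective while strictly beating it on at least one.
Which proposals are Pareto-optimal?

D1, D3, D4, D7

D1: not dominated.
D2: dominated by D1 (time 12≤13, benefit score 78≥58).
D3: not dominated (best benefit score).
D4: not dominated.
D5: dominated by D1 (time 12≤26, benefit score 78≥28).
D6: dominated by D1 (time 12≤13, benefit score 78≥25).
D7: not dominated (best time).
D8: dominated by D4 (time 7≤10, benefit score 68≥36).
D9: dominated by D1 (time 12≤13, benefit score 78≥31).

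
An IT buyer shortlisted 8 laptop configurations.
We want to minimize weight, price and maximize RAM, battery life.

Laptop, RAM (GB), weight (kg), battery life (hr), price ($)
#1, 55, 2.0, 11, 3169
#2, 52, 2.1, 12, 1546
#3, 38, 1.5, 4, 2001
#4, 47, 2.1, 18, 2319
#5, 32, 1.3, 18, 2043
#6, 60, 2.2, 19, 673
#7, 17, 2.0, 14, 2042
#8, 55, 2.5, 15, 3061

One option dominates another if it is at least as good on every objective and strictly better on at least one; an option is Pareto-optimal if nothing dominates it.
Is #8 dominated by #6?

Yes

#6 vs #8: RAM 60≥55, weight 2.2≤2.5, battery life 19≥15, price 673≤3061 — #6 is at least as good on every objective with at least one strict improvement.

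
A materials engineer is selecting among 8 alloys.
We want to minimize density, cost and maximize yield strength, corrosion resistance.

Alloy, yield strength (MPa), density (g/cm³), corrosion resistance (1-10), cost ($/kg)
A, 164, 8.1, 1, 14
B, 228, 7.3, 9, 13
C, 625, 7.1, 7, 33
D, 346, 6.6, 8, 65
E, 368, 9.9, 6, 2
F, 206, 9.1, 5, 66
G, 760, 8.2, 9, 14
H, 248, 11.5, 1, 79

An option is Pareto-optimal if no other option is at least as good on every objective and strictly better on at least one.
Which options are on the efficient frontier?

A: dominated by B (yield strength 228≥164, density 7.3≤8.1, corrosion resistance 9≥1, cost 13≤14).
B: not dominated.
C: not dominated.
D: not dominated (best density).
E: not dominated (best cost).
F: dominated by B (yield strength 228≥206, density 7.3≤9.1, corrosion resistance 9≥5, cost 13≤66).
G: not dominated (best yield strength).
H: dominated by C (yield strength 625≥248, density 7.1≤11.5, corrosion resistance 7≥1, cost 33≤79).

B, C, D, E, G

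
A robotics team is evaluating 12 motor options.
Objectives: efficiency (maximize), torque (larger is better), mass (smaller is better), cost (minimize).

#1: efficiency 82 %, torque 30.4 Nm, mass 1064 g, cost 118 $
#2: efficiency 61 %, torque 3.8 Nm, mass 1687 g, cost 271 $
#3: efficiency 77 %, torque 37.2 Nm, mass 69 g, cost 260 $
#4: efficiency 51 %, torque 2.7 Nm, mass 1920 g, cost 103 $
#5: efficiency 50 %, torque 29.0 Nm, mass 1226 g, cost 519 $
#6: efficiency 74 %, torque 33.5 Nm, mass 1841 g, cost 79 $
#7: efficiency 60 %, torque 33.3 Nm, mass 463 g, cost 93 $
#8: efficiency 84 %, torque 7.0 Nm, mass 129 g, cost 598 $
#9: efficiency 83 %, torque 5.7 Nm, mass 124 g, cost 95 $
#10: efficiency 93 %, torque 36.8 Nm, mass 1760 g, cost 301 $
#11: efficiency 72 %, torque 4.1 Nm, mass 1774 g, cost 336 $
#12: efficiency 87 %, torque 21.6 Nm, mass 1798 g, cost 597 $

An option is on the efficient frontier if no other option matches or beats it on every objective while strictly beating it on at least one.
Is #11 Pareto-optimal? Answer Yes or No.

#1 vs #11: efficiency 82≥72, torque 30.4≥4.1, mass 1064≤1774, cost 118≤336 — #1 is at least as good on every objective and strictly better on at least one, so #1 dominates #11.

No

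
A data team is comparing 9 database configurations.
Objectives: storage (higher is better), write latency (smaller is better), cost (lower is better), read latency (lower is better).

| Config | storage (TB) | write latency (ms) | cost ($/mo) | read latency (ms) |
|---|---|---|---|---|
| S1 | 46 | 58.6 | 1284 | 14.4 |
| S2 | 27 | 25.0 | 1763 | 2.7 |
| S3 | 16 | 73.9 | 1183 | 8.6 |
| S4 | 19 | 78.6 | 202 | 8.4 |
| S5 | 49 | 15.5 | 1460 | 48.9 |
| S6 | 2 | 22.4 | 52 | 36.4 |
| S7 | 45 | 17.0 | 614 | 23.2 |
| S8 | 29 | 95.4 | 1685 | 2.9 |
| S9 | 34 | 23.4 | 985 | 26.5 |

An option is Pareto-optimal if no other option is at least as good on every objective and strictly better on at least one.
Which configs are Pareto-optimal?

S1: not dominated.
S2: not dominated (best read latency).
S3: not dominated.
S4: not dominated.
S5: not dominated (best storage).
S6: not dominated (best cost).
S7: not dominated.
S8: not dominated.
S9: dominated by S7 (storage 45≥34, write latency 17.0≤23.4, cost 614≤985, read latency 23.2≤26.5).

S1, S2, S3, S4, S5, S6, S7, S8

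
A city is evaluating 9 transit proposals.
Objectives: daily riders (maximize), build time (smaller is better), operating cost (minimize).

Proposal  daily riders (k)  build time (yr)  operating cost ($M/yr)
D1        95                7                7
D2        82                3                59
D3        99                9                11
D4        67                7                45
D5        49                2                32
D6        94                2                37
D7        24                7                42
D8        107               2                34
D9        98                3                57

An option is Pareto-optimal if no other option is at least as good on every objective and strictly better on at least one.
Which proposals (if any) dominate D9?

D8

D8: daily riders 107≥98, build time 2≤3, operating cost 34≤57 — dominates D9.
Others (D1, D2, D3, D4, D5, D6, D7) are each worse than D9 on at least one objective.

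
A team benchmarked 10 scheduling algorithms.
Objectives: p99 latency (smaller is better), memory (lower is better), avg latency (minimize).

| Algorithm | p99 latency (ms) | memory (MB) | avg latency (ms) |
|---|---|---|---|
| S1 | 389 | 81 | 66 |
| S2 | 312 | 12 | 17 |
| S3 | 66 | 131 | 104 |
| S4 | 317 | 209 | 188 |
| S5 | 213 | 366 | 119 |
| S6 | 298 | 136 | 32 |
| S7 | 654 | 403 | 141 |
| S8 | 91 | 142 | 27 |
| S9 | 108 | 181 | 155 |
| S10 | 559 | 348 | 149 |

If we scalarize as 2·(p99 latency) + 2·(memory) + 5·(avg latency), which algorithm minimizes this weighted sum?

S8

S1: 2·389 + 2·81 + 5·66 = 1270
S2: 2·312 + 2·12 + 5·17 = 733
S3: 2·66 + 2·131 + 5·104 = 914
S4: 2·317 + 2·209 + 5·188 = 1992
S5: 2·213 + 2·366 + 5·119 = 1753
S6: 2·298 + 2·136 + 5·32 = 1028
S7: 2·654 + 2·403 + 5·141 = 2819
S8: 2·91 + 2·142 + 5·27 = 601
S9: 2·108 + 2·181 + 5·155 = 1353
S10: 2·559 + 2·348 + 5·149 = 2559
Lowest: S8 at 601.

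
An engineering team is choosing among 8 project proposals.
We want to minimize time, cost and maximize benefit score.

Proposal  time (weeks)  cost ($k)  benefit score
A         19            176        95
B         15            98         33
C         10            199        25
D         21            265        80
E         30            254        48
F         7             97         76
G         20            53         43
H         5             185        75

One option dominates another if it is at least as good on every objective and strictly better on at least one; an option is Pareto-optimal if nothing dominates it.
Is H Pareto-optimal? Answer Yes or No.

Yes

A: worse on time (19 vs 5).
B: worse on time (15 vs 5).
C: worse on time (10 vs 5).
D: worse on time (21 vs 5).
E: worse on time (30 vs 5).
F: worse on time (7 vs 5).
G: worse on time (20 vs 5).
No option is at least as good as H on every objective and strictly better on one.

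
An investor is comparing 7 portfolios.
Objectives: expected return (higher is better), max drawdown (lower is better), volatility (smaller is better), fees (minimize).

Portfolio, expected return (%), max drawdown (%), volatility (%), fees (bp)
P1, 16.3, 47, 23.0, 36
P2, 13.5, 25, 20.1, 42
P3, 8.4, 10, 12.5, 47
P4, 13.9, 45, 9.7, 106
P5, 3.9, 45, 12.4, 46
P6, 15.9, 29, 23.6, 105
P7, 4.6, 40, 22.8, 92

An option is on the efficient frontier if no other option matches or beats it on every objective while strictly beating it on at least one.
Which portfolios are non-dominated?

P1, P2, P3, P4, P5, P6

P1: not dominated (best expected return).
P2: not dominated.
P3: not dominated (best max drawdown).
P4: not dominated (best volatility).
P5: not dominated.
P6: not dominated.
P7: dominated by P2 (expected return 13.5≥4.6, max drawdown 25≤40, volatility 20.1≤22.8, fees 42≤92).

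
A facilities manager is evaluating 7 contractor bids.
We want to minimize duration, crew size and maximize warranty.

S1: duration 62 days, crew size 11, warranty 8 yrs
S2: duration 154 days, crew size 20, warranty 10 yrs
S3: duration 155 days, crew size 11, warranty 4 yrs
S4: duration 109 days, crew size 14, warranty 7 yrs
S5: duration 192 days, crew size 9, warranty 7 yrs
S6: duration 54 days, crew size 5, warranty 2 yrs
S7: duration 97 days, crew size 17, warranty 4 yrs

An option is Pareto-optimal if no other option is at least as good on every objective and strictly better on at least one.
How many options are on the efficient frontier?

S1: not dominated.
S2: not dominated (best warranty).
S3: dominated by S1 (duration 62≤155, crew size 11≤11, warranty 8≥4).
S4: dominated by S1 (duration 62≤109, crew size 11≤14, warranty 8≥7).
S5: not dominated.
S6: not dominated (best duration).
S7: dominated by S1 (duration 62≤97, crew size 11≤17, warranty 8≥4).
Pareto-optimal: S1, S2, S5, S6 → 4.

4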